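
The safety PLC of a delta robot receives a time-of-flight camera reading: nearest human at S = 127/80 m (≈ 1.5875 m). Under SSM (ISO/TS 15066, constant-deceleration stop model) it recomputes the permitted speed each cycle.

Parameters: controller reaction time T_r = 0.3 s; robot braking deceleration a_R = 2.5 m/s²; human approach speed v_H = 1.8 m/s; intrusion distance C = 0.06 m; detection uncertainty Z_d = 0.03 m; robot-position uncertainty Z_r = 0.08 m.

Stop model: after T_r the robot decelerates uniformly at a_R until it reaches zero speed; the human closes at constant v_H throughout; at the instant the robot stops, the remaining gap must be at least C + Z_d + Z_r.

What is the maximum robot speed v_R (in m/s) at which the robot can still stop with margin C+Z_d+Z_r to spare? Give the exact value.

v_R_max = 3/4 m/s = 0.7500 m/s

collect terms ⇒ (1/5)·v_R² + (51/50)·v_R + (-351/400) = 0
  disc = (51/50)² − 4·(1/5)·(-351/400) = 1089/625 ; √disc = 33/25
  v_R = (−(51/50) + 33/25) / (2·(1/5)) = 3/4 m/s
check:
stop time T_s = (3/4)/(5/2) = 0.3000 s
reaction-phase robot travel = 0.7500·0.3000 = 0.2250 m
robot under decel: 0.7500²/(2·2.5000) = 0.1125 m
human over T_r+T_s: 1.8000·(0.3000+0.3000) = 1.0800 m
C+Z_d+Z_r = 0.0600+0.0300+0.0800 = 0.1700 m
sum ≈ 0.2250+0.1125+1.0800+0.1700 ≈ 1.5875 m = S ✓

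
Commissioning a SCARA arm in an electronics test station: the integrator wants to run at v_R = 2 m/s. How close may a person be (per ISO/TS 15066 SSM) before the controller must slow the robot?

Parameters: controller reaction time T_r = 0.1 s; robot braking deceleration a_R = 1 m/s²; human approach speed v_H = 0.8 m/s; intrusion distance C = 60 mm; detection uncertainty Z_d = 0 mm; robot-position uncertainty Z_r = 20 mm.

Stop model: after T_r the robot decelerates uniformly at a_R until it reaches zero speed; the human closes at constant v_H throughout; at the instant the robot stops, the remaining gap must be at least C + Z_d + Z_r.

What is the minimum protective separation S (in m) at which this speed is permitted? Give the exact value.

S_min = 99/25 m = 3.9600 m

T_s = v_R/a_R = 2/1 = 2.0000 s
robot covers v_R·T_r = 2.0000·0.1000 = 0.2000 m before braking
braking distance = 2.0000²/(2·1.0000) = 2.0000 m
human over T_r+T_s: 0.8000·(0.1000+2.0000) = 1.6800 m
residual clearance needed = 0.0600+0.0000+0.0200 = 0.0800 m
S_min ≈ 0.2000+2.0000+1.6800+0.0800  ⇒  S_min = 99/25 m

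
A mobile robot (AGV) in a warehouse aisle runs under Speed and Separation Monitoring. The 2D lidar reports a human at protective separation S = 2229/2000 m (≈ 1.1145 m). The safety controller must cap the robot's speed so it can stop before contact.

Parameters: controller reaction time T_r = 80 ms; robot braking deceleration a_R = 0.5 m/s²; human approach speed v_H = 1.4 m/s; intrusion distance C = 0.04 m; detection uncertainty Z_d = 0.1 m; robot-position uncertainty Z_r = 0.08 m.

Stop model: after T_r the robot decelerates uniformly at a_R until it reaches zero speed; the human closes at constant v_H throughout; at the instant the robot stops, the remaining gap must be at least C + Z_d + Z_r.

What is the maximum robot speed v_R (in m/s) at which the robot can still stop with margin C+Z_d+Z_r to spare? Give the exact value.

v_R_max = 1/4 m/s = 0.2500 m/s

collect terms ⇒ (1)·v_R² + (72/25)·v_R + (-313/400) = 0
  disc = (72/25)² − 4·(1)·(-313/400) = 28561/2500 ; √disc = 169/50
  v_R = (−(72/25) + 169/50) / (2·(1)) = 1/4 m/s
check:
T_s = v_R/a_R = (1/4)/(1/2) = 0.5000 s
reaction-phase robot travel = 0.2500·0.0800 = 0.0200 m
robot under decel: 0.2500²/(2·0.5000) = 0.0625 m
person approaches 1.4000·(0.0800+0.5000) = 0.8120 m
residual clearance needed = 0.0400+0.1000+0.0800 = 0.2200 m
sum ≈ 0.0200+0.0625+0.8120+0.2200 ≈ 1.1145 m = S ✓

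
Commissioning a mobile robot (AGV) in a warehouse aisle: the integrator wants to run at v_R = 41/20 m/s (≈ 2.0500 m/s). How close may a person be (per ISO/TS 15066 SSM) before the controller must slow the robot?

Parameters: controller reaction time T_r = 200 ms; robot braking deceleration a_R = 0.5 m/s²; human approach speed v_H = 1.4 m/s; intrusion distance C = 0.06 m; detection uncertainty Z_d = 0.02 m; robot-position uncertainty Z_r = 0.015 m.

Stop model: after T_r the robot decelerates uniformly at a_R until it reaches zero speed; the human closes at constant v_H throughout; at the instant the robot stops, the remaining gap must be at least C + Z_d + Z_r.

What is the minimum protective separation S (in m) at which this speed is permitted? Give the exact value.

S_min = 4291/400 m = 10.7275 m

braking lasts T_s = (41/20)/(1/2) = 4.1000 s
reaction-phase robot travel = 2.0500·0.2000 = 0.4100 m
braking distance = 2.0500²/(2·0.5000) = 4.2025 m
human over T_r+T_s: 1.4000·(0.2000+4.1000) = 6.0200 m
C+Z_d+Z_r = 0.0600+0.0200+0.0150 = 0.0950 m
S_min ≈ 0.4100+4.2025+6.0200+0.0950  ⇒  S_min = 4291/400 m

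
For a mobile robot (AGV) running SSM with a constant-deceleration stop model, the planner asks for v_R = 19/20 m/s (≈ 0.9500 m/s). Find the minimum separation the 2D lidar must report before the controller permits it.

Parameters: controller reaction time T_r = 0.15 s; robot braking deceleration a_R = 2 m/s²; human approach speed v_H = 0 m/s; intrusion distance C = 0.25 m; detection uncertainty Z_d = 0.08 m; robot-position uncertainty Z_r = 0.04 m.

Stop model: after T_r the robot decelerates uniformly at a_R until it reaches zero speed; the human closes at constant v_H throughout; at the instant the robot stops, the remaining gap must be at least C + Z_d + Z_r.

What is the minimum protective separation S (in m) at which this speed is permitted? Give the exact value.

S_min = 1181/1600 m = 0.7381 m

braking lasts T_s = (19/20)/2 = 0.4750 s
robot covers v_R·T_r = 0.9500·0.1500 = 0.1425 m before braking
robot under decel: 0.9500²/(2·2.0000) = 0.2256 m
human over T_r+T_s: 0.0000·(0.1500+0.4750) = 0.0000 m
margins: 0.2500+0.0800+0.0400 = 0.3700 m
S_min ≈ 0.1425+0.2256+0.0000+0.3700  ⇒  S_min = 1181/1600 m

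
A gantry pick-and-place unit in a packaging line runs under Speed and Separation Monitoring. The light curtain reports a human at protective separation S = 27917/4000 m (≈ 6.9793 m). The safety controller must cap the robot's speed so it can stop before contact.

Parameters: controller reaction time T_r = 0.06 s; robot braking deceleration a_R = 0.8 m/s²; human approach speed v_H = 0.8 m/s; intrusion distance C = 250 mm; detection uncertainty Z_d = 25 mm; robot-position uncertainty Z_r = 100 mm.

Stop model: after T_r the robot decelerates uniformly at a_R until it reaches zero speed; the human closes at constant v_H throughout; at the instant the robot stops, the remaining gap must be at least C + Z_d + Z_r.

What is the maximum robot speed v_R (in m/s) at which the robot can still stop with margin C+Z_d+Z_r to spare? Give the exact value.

v_R_max = 5/2 m/s = 2.5000 m/s

at the boundary: (5/8)·v² + (53/50)·v + (-1049/160) = 0
  disc = (53/50)² − 4·(5/8)·(-1049/160) = 700569/40000 ; √disc = 837/200
  v_R = (−(53/50) + 837/200) / (2·(5/8)) = 5/2 m/s
check:
braking lasts T_s = (5/2)/(4/5) = 3.1250 s
robot covers v_R·T_r = 2.5000·0.0600 = 0.1500 m before braking
robot under decel: 2.5000²/(2·0.8000) = 3.9062 m
person approaches 0.8000·(0.0600+3.1250) = 2.5480 m
residual clearance needed = 0.2500+0.0250+0.1000 = 0.3750 m
sum ≈ 0.1500+3.9062+2.5480+0.3750 ≈ 6.9793 m = S ✓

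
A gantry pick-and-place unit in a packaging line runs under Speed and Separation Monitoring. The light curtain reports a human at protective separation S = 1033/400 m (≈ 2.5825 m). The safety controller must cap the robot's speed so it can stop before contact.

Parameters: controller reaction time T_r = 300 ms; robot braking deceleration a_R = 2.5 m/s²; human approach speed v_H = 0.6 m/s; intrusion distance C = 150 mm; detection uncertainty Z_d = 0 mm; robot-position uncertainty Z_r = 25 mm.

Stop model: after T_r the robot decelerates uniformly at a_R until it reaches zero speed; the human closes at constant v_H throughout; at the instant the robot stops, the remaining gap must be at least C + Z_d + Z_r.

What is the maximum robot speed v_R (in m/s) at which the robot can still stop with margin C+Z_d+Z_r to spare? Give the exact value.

at the boundary: (1/5)·v² + (27/50)·v + (-891/400) = 0
  disc = (27/50)² − 4·(1/5)·(-891/400) = 1296/625 ; √disc = 36/25
  v_R = (−(27/50) + 36/25) / (2·(1/5)) = 9/4 m/s
check:
stop time T_s = (9/4)/(5/2) = 0.9000 s
robot in T_r: 2.2500·0.3000 = 0.6750 m
robot covers 2.2500·0.9000 − ½·2.5000·0.9000² = 1.0125 m while stopping
human closes 0.6000·1.2000 = 0.7200 m
margins: 0.1500+0.0000+0.0250 = 0.1750 m
sum ≈ 0.6750+1.0125+0.7200+0.1750 ≈ 2.5825 m = S ✓

v_R_max = 9/4 m/s = 2.2500 m/s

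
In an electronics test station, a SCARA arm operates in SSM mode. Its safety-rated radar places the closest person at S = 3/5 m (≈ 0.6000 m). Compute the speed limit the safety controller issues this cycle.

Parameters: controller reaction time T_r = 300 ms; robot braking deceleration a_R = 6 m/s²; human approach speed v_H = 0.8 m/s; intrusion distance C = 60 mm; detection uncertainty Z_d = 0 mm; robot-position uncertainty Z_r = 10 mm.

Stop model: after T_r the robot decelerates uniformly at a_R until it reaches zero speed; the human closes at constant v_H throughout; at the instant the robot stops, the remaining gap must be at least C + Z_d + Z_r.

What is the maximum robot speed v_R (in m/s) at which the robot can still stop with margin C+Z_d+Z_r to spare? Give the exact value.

v_R_max = 3/5 m/s = 0.6000 m/s

quadratic (1/12)·v² + (13/30)·v + (-29/100) = 0
  disc = (13/30)² − 4·(1/12)·(-29/100) = 64/225 ; √disc = 8/15
  v_R = (−(13/30) + 8/15) / (2·(1/12)) = 3/5 m/s
check:
T_s = v_R/a_R = (3/5)/6 = 0.1000 s
robot in T_r: 0.6000·0.3000 = 0.1800 m
robot covers 0.6000·0.1000 − ½·6.0000·0.1000² = 0.0300 m while stopping
person approaches 0.8000·(0.3000+0.1000) = 0.3200 m
C+Z_d+Z_r = 0.0600+0.0000+0.0100 = 0.0700 m
sum ≈ 0.1800+0.0300+0.3200+0.0700 ≈ 0.6000 m = S ✓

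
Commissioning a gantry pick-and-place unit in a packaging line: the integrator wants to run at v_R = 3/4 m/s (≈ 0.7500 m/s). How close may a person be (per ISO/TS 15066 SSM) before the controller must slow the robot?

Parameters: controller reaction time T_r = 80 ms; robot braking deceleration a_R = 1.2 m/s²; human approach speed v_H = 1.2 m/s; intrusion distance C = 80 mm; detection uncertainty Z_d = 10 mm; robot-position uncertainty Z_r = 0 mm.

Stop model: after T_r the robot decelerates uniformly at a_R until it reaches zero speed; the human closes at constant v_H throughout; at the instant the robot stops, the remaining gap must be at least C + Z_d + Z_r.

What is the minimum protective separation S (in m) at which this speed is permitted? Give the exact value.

stop time T_s = (3/4)/(6/5) = 0.6250 s
robot covers v_R·T_r = 0.7500·0.0800 = 0.0600 m before braking
robot under decel: 0.7500²/(2·1.2000) = 0.2344 m
human closes 1.2000·0.7050 = 0.8460 m
margins: 0.0800+0.0100+0.0000 = 0.0900 m
S_min ≈ 0.0600+0.2344+0.8460+0.0900  ⇒  S_min = 9843/8000 m

S_min = 9843/8000 m = 1.2304 m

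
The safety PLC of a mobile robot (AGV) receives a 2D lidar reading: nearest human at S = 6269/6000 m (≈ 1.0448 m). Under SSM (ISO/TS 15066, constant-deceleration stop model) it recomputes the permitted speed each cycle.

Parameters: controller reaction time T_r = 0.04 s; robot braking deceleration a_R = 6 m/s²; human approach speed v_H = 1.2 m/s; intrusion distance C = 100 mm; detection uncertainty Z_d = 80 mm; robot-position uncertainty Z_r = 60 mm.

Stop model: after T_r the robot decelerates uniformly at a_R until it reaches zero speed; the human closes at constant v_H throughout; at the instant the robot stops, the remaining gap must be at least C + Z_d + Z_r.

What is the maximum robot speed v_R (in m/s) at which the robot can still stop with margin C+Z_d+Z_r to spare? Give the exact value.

collect terms ⇒ (1/12)·v_R² + (6/25)·v_R + (-4541/6000) = 0
  disc = (6/25)² − 4·(1/12)·(-4541/6000) = 27889/90000 ; √disc = 167/300
  v_R = (−(6/25) + 167/300) / (2·(1/12)) = 19/10 m/s
check:
braking lasts T_s = (19/10)/6 = 0.3167 s
robot in T_r: 1.9000·0.0400 = 0.0760 m
braking distance = 1.9000²/(2·6.0000) = 0.3008 m
person approaches 1.2000·(0.0400+0.3167) = 0.4280 m
residual clearance needed = 0.1000+0.0800+0.0600 = 0.2400 m
sum ≈ 0.0760+0.3008+0.4280+0.2400 ≈ 1.0448 m = S ✓

v_R_max = 19/10 m/s = 1.9000 m/s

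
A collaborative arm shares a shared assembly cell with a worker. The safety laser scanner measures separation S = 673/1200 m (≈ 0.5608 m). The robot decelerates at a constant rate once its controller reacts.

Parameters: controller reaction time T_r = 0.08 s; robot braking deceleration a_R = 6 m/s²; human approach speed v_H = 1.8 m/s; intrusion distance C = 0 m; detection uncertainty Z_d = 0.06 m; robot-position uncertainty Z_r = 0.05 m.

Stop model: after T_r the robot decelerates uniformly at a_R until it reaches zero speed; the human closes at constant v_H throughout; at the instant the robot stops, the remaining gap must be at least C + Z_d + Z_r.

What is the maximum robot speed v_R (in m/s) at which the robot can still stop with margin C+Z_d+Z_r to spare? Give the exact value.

collect terms ⇒ (1/12)·v_R² + (19/50)·v_R + (-1841/6000) = 0
  disc = (19/50)² − 4·(1/12)·(-1841/6000) = 22201/90000 ; √disc = 149/300
  v_R = (−(19/50) + 149/300) / (2·(1/12)) = 7/10 m/s
check:
stop time T_s = (7/10)/6 = 0.1167 s
robot in T_r: 0.7000·0.0800 = 0.0560 m
braking distance = 0.7000²/(2·6.0000) = 0.0408 m
person approaches 1.8000·(0.0800+0.1167) = 0.3540 m
residual clearance needed = 0.0000+0.0600+0.0500 = 0.1100 m
sum ≈ 0.0560+0.0408+0.3540+0.1100 ≈ 0.5608 m = S ✓

v_R_max = 7/10 m/s = 0.7000 m/s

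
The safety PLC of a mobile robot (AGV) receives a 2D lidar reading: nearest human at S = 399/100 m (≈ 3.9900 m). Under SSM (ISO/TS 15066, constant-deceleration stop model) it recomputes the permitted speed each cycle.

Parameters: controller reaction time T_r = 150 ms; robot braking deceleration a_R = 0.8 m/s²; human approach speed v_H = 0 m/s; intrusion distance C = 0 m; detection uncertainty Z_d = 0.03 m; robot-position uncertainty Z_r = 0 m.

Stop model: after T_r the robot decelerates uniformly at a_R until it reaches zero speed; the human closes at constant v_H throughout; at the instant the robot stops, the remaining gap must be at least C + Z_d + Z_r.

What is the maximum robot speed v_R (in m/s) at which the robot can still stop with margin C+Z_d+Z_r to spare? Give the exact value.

at the boundary: (5/8)·v² + (3/20)·v + (-99/25) = 0
  disc = (3/20)² − 4·(5/8)·(-99/25) = 3969/400 ; √disc = 63/20
  v_R = (−(3/20) + 63/20) / (2·(5/8)) = 12/5 m/s
check:
braking lasts T_s = (12/5)/(4/5) = 3.0000 s
reaction-phase robot travel = 2.4000·0.1500 = 0.3600 m
robot covers 2.4000·3.0000 − ½·0.8000·3.0000² = 3.6000 m while stopping
human closes 0.0000·3.1500 = 0.0000 m
C+Z_d+Z_r = 0.0000+0.0300+0.0000 = 0.0300 m
sum ≈ 0.3600+3.6000+0.0000+0.0300 ≈ 3.9900 m = S ✓

v_R_max = 12/5 m/s = 2.4000 m/s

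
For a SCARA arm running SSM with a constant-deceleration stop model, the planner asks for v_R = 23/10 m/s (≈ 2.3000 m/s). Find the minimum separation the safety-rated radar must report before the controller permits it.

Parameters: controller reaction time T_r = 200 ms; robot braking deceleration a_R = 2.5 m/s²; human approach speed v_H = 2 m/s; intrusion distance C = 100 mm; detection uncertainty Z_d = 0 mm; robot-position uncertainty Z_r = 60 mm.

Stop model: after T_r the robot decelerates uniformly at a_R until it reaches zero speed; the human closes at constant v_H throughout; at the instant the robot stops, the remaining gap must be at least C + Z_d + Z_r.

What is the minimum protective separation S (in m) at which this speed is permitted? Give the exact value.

S_min = 1959/500 m = 3.9180 m

T_s = v_R/a_R = (23/10)/(5/2) = 0.9200 s
robot covers v_R·T_r = 2.3000·0.2000 = 0.4600 m before braking
robot covers 2.3000·0.9200 − ½·2.5000·0.9200² = 1.0580 m while stopping
person approaches 2.0000·(0.2000+0.9200) = 2.2400 m
margins: 0.1000+0.0000+0.0600 = 0.1600 m
S_min ≈ 0.4600+1.0580+2.2400+0.1600  ⇒  S_min = 1959/500 m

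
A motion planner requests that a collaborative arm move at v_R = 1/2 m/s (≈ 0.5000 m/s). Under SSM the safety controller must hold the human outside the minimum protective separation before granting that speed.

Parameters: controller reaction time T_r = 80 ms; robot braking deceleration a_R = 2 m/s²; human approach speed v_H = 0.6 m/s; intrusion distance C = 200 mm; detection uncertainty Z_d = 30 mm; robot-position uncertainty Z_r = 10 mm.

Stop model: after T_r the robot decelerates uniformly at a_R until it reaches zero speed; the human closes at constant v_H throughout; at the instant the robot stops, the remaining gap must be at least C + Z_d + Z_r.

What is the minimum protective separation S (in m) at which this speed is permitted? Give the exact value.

braking lasts T_s = (1/2)/2 = 0.2500 s
reaction-phase robot travel = 0.5000·0.0800 = 0.0400 m
robot under decel: 0.5000²/(2·2.0000) = 0.0625 m
human over T_r+T_s: 0.6000·(0.0800+0.2500) = 0.1980 m
C+Z_d+Z_r = 0.2000+0.0300+0.0100 = 0.2400 m
S_min ≈ 0.0400+0.0625+0.1980+0.2400  ⇒  S_min = 1081/2000 m

S_min = 1081/2000 m = 0.5405 m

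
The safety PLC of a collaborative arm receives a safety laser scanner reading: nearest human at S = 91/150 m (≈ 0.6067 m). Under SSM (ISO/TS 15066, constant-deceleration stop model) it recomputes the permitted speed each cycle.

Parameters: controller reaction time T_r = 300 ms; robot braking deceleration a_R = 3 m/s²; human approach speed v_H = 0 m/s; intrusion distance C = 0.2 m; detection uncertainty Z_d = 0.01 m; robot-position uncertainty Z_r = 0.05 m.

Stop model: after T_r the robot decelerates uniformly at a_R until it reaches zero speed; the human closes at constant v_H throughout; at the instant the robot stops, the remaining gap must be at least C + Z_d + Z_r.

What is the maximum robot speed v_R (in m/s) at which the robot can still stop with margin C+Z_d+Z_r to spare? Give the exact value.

at the boundary: (1/6)·v² + (3/10)·v + (-26/75) = 0
  disc = (3/10)² − 4·(1/6)·(-26/75) = 289/900 ; √disc = 17/30
  v_R = (−(3/10) + 17/30) / (2·(1/6)) = 4/5 m/s
check:
stop time T_s = (4/5)/3 = 0.2667 s
reaction-phase robot travel = 0.8000·0.3000 = 0.2400 m
braking distance = 0.8000²/(2·3.0000) = 0.1067 m
human closes 0.0000·0.5667 = 0.0000 m
residual clearance needed = 0.2000+0.0100+0.0500 = 0.2600 m
sum ≈ 0.2400+0.1067+0.0000+0.2600 ≈ 0.6067 m = S ✓

v_R_max = 4/5 m/s = 0.8000 m/s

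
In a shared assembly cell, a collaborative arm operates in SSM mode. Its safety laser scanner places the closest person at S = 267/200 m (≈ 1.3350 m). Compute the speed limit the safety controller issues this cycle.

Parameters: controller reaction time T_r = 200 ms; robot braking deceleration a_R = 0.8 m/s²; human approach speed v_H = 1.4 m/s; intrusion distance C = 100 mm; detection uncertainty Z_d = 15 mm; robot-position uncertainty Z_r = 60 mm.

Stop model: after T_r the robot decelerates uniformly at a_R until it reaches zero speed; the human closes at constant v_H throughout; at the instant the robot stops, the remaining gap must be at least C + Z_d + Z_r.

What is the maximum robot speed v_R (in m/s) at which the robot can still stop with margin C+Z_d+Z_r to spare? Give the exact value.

collect terms ⇒ (5/8)·v_R² + (39/20)·v_R + (-22/25) = 0
  disc = (39/20)² − 4·(5/8)·(-22/25) = 2401/400 ; √disc = 49/20
  v_R = (−(39/20) + 49/20) / (2·(5/8)) = 2/5 m/s
check:
stop time T_s = (2/5)/(4/5) = 0.5000 s
robot covers v_R·T_r = 0.4000·0.2000 = 0.0800 m before braking
robot covers 0.4000·0.5000 − ½·0.8000·0.5000² = 0.1000 m while stopping
human closes 1.4000·0.7000 = 0.9800 m
residual clearance needed = 0.1000+0.0150+0.0600 = 0.1750 m
sum ≈ 0.0800+0.1000+0.9800+0.1750 ≈ 1.3350 m = S ✓

v_R_max = 2/5 m/s = 0.4000 m/s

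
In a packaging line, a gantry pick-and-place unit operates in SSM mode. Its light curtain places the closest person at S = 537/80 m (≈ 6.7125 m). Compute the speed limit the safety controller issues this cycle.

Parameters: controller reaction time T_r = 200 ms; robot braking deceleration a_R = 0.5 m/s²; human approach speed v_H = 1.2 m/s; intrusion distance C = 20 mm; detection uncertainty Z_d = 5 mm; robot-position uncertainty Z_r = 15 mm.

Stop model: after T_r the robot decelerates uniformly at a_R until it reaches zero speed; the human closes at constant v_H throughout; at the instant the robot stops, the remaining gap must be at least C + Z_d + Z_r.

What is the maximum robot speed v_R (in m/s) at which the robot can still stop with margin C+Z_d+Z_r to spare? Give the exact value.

v_R_max = 31/20 m/s = 1.5500 m/s

collect terms ⇒ (1)·v_R² + (13/5)·v_R + (-2573/400) = 0
  disc = (13/5)² − 4·(1)·(-2573/400) = 3249/100 ; √disc = 57/10
  v_R = (−(13/5) + 57/10) / (2·(1)) = 31/20 m/s
check:
braking lasts T_s = (31/20)/(1/2) = 3.1000 s
robot in T_r: 1.5500·0.2000 = 0.3100 m
robot under decel: 1.5500²/(2·0.5000) = 2.4025 m
human closes 1.2000·3.3000 = 3.9600 m
C+Z_d+Z_r = 0.0200+0.0050+0.0150 = 0.0400 m
sum ≈ 0.3100+2.4025+3.9600+0.0400 ≈ 6.7125 m = S ✓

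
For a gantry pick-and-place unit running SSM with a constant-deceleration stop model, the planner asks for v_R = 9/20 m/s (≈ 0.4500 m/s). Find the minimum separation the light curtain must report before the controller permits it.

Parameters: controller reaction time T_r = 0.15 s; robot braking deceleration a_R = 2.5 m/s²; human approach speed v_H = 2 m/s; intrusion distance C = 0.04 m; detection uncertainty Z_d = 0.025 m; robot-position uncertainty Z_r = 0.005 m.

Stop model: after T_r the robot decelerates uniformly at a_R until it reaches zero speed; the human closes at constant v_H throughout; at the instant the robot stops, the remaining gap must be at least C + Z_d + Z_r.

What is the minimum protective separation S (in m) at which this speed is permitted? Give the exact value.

stop time T_s = (9/20)/(5/2) = 0.1800 s
reaction-phase robot travel = 0.4500·0.1500 = 0.0675 m
robot under decel: 0.4500²/(2·2.5000) = 0.0405 m
person approaches 2.0000·(0.1500+0.1800) = 0.6600 m
margins: 0.0400+0.0250+0.0050 = 0.0700 m
S_min ≈ 0.0675+0.0405+0.6600+0.0700  ⇒  S_min = 419/500 m

S_min = 419/500 m = 0.8380 m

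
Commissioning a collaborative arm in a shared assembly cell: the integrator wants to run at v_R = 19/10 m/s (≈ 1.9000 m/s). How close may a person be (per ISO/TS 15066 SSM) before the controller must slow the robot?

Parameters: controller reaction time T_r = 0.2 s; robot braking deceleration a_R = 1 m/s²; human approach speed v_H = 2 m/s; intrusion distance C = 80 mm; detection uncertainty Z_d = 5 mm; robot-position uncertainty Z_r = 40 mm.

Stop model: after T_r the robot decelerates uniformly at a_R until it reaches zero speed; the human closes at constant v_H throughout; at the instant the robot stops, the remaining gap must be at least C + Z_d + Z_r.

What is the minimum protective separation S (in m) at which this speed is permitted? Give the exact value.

braking lasts T_s = (19/10)/1 = 1.9000 s
reaction-phase robot travel = 1.9000·0.2000 = 0.3800 m
robot covers 1.9000·1.9000 − ½·1.0000·1.9000² = 1.8050 m while stopping
human closes 2.0000·2.1000 = 4.2000 m
residual clearance needed = 0.0800+0.0050+0.0400 = 0.1250 m
S_min ≈ 0.3800+1.8050+4.2000+0.1250  ⇒  S_min = 651/100 m

S_min = 651/100 m = 6.5100 m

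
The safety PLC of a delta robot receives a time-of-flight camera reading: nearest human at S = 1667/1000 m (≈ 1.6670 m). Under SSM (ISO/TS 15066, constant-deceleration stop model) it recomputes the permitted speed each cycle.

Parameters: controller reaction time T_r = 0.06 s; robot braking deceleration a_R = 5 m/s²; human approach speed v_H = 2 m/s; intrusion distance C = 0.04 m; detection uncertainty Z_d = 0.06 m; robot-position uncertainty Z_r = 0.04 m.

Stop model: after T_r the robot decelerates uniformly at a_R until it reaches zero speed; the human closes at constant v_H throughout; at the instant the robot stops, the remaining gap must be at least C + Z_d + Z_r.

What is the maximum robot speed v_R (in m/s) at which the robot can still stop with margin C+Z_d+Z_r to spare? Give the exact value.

v_R_max = 21/10 m/s = 2.1000 m/s

quadratic (1/10)·v² + (23/50)·v + (-1407/1000) = 0
  disc = (23/50)² − 4·(1/10)·(-1407/1000) = 484/625 ; √disc = 22/25
  v_R = (−(23/50) + 22/25) / (2·(1/10)) = 21/10 m/s
check:
T_s = v_R/a_R = (21/10)/5 = 0.4200 s
robot in T_r: 2.1000·0.0600 = 0.1260 m
braking distance = 2.1000²/(2·5.0000) = 0.4410 m
human over T_r+T_s: 2.0000·(0.0600+0.4200) = 0.9600 m
residual clearance needed = 0.0400+0.0600+0.0400 = 0.1400 m
sum ≈ 0.1260+0.4410+0.9600+0.1400 ≈ 1.6670 m = S ✓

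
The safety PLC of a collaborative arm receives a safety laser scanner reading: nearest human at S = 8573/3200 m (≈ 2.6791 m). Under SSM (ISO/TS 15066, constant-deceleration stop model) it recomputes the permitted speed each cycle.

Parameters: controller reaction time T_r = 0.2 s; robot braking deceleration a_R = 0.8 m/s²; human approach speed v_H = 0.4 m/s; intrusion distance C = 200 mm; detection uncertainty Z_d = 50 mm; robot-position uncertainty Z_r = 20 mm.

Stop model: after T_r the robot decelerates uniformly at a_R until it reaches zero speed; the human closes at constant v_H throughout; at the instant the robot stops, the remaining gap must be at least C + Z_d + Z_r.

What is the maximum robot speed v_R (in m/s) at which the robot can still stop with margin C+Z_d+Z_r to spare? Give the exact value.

at the boundary: (5/8)·v² + (7/10)·v + (-7453/3200) = 0
  disc = (7/10)² − 4·(5/8)·(-7453/3200) = 40401/6400 ; √disc = 201/80
  v_R = (−(7/10) + 201/80) / (2·(5/8)) = 29/20 m/s
check:
stop time T_s = (29/20)/(4/5) = 1.8125 s
reaction-phase robot travel = 1.4500·0.2000 = 0.2900 m
robot covers 1.4500·1.8125 − ½·0.8000·1.8125² = 1.3141 m while stopping
human closes 0.4000·2.0125 = 0.8050 m
C+Z_d+Z_r = 0.2000+0.0500+0.0200 = 0.2700 m
sum ≈ 0.2900+1.3141+0.8050+0.2700 ≈ 2.6791 m = S ✓

v_R_max = 29/20 m/s = 1.4500 m/s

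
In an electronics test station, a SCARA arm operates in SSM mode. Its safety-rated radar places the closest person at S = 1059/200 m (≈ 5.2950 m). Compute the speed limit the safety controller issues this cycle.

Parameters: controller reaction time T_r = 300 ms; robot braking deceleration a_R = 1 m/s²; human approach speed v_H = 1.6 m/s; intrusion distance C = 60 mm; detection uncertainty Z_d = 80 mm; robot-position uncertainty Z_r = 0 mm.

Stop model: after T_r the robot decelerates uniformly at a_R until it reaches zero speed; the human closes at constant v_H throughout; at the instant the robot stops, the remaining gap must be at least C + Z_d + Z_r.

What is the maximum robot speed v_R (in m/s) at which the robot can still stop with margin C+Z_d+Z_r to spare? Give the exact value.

collect terms ⇒ (1/2)·v_R² + (19/10)·v_R + (-187/40) = 0
  disc = (19/10)² − 4·(1/2)·(-187/40) = 324/25 ; √disc = 18/5
  v_R = (−(19/10) + 18/5) / (2·(1/2)) = 17/10 m/s
check:
braking lasts T_s = (17/10)/1 = 1.7000 s
robot covers v_R·T_r = 1.7000·0.3000 = 0.5100 m before braking
braking distance = 1.7000²/(2·1.0000) = 1.4450 m
human closes 1.6000·2.0000 = 3.2000 m
residual clearance needed = 0.0600+0.0800+0.0000 = 0.1400 m
sum ≈ 0.5100+1.4450+3.2000+0.1400 ≈ 5.2950 m = S ✓

v_R_max = 17/10 m/s = 1.7000 m/s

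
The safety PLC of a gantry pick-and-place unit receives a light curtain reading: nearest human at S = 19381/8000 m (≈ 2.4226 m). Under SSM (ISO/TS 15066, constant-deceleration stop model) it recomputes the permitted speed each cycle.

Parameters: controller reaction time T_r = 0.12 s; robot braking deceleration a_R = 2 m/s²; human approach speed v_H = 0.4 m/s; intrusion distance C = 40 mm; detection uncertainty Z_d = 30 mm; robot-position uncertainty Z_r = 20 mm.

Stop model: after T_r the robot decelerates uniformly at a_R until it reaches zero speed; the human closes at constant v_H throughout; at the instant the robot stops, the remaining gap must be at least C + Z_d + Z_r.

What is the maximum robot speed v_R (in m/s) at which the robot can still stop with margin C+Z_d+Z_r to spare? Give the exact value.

v_R_max = 49/20 m/s = 2.4500 m/s

at the boundary: (1/4)·v² + (8/25)·v + (-18277/8000) = 0
  disc = (8/25)² − 4·(1/4)·(-18277/8000) = 95481/40000 ; √disc = 309/200
  v_R = (−(8/25) + 309/200) / (2·(1/4)) = 49/20 m/s
check:
braking lasts T_s = (49/20)/2 = 1.2250 s
reaction-phase robot travel = 2.4500·0.1200 = 0.2940 m
robot covers 2.4500·1.2250 − ½·2.0000·1.2250² = 1.5006 m while stopping
human closes 0.4000·1.3450 = 0.5380 m
C+Z_d+Z_r = 0.0400+0.0300+0.0200 = 0.0900 m
sum ≈ 0.2940+1.5006+0.5380+0.0900 ≈ 2.4226 m = S ✓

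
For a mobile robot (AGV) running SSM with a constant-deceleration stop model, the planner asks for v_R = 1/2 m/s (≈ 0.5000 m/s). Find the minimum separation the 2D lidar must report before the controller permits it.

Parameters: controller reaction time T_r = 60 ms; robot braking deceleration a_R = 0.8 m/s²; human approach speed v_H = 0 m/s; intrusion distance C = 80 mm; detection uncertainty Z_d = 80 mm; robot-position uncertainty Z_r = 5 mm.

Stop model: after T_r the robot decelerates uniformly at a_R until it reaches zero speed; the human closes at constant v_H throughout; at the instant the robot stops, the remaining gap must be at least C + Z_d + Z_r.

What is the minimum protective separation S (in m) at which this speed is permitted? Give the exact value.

S_min = 281/800 m = 0.3513 m

braking lasts T_s = (1/2)/(4/5) = 0.6250 s
reaction-phase robot travel = 0.5000·0.0600 = 0.0300 m
robot covers 0.5000·0.6250 − ½·0.8000·0.6250² = 0.1562 m while stopping
human over T_r+T_s: 0.0000·(0.0600+0.6250) = 0.0000 m
residual clearance needed = 0.0800+0.0800+0.0050 = 0.1650 m
S_min ≈ 0.0300+0.1562+0.0000+0.1650  ⇒  S_min = 281/800 m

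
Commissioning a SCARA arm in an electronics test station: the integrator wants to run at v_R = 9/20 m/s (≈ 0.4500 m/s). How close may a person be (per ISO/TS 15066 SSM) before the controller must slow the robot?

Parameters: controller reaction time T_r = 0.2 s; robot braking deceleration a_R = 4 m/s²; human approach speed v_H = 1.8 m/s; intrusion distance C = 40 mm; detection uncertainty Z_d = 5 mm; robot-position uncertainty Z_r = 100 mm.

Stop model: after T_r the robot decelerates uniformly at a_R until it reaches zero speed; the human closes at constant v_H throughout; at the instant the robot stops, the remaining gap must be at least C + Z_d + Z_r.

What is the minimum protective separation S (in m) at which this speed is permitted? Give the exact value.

stop time T_s = (9/20)/4 = 0.1125 s
robot in T_r: 0.4500·0.2000 = 0.0900 m
robot covers 0.4500·0.1125 − ½·4.0000·0.1125² = 0.0253 m while stopping
human over T_r+T_s: 1.8000·(0.2000+0.1125) = 0.5625 m
residual clearance needed = 0.0400+0.0050+0.1000 = 0.1450 m
S_min ≈ 0.0900+0.0253+0.5625+0.1450  ⇒  S_min = 2633/3200 m

S_min = 2633/3200 m = 0.8228 m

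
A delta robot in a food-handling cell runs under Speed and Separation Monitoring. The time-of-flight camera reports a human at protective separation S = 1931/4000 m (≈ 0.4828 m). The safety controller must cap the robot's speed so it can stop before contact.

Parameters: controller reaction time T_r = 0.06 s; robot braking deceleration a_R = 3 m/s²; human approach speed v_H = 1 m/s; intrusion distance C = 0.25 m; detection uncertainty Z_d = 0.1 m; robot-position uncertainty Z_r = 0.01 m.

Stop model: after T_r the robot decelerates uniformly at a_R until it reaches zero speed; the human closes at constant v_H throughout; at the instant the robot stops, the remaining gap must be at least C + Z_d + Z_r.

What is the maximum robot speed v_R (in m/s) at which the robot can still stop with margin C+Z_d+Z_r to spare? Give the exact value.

v_R_max = 3/20 m/s = 0.1500 m/s

at the boundary: (1/6)·v² + (59/150)·v + (-251/4000) = 0
  disc = (59/150)² − 4·(1/6)·(-251/4000) = 17689/90000 ; √disc = 133/300
  v_R = (−(59/150) + 133/300) / (2·(1/6)) = 3/20 m/s
check:
stop time T_s = (3/20)/3 = 0.0500 s
reaction-phase robot travel = 0.1500·0.0600 = 0.0090 m
robot under decel: 0.1500²/(2·3.0000) = 0.0037 m
human closes 1.0000·0.1100 = 0.1100 m
margins: 0.2500+0.1000+0.0100 = 0.3600 m
sum ≈ 0.0090+0.0037+0.1100+0.3600 ≈ 0.4828 m = S ✓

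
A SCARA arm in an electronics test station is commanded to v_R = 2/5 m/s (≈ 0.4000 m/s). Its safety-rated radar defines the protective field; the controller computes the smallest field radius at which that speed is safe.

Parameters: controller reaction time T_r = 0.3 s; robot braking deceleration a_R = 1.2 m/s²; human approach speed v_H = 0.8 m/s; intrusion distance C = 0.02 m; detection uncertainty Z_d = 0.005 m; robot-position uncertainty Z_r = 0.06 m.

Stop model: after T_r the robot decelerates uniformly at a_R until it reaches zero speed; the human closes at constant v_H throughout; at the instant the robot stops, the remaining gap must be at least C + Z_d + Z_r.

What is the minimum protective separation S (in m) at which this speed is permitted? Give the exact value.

braking lasts T_s = (2/5)/(6/5) = 0.3333 s
reaction-phase robot travel = 0.4000·0.3000 = 0.1200 m
braking distance = 0.4000²/(2·1.2000) = 0.0667 m
human closes 0.8000·0.6333 = 0.5067 m
residual clearance needed = 0.0200+0.0050+0.0600 = 0.0850 m
S_min ≈ 0.1200+0.0667+0.5067+0.0850  ⇒  S_min = 467/600 m

S_min = 467/600 m = 0.7783 m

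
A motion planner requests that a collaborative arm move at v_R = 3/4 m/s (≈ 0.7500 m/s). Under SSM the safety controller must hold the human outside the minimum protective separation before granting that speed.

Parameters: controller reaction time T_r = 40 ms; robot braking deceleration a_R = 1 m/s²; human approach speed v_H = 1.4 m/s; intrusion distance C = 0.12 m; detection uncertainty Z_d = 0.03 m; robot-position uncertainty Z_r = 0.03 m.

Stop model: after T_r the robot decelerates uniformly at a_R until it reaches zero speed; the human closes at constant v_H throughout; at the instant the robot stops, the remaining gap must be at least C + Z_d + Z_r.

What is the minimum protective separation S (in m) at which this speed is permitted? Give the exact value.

T_s = v_R/a_R = (3/4)/1 = 0.7500 s
reaction-phase robot travel = 0.7500·0.0400 = 0.0300 m
robot covers 0.7500·0.7500 − ½·1.0000·0.7500² = 0.2812 m while stopping
human over T_r+T_s: 1.4000·(0.0400+0.7500) = 1.1060 m
C+Z_d+Z_r = 0.1200+0.0300+0.0300 = 0.1800 m
S_min ≈ 0.0300+0.2812+1.1060+0.1800  ⇒  S_min = 6389/4000 m

S_min = 6389/4000 m = 1.5973 m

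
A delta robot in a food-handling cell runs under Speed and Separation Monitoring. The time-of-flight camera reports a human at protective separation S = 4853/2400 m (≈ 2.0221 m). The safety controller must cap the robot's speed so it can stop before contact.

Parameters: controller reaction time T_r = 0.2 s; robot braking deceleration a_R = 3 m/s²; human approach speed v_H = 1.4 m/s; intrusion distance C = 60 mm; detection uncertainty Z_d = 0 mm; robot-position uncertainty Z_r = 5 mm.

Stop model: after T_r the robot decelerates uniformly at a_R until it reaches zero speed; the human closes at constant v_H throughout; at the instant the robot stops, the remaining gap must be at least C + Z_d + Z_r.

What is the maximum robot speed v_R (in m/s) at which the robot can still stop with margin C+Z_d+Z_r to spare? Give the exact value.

collect terms ⇒ (1/6)·v_R² + (2/3)·v_R + (-161/96) = 0
  disc = (2/3)² − 4·(1/6)·(-161/96) = 25/16 ; √disc = 5/4
  v_R = (−(2/3) + 5/4) / (2·(1/6)) = 7/4 m/s
check:
T_s = v_R/a_R = (7/4)/3 = 0.5833 s
robot covers v_R·T_r = 1.7500·0.2000 = 0.3500 m before braking
robot under decel: 1.7500²/(2·3.0000) = 0.5104 m
person approaches 1.4000·(0.2000+0.5833) = 1.0967 m
margins: 0.0600+0.0000+0.0050 = 0.0650 m
sum ≈ 0.3500+0.5104+1.0967+0.0650 ≈ 2.0221 m = S ✓

v_R_max = 7/4 m/s = 1.7500 m/s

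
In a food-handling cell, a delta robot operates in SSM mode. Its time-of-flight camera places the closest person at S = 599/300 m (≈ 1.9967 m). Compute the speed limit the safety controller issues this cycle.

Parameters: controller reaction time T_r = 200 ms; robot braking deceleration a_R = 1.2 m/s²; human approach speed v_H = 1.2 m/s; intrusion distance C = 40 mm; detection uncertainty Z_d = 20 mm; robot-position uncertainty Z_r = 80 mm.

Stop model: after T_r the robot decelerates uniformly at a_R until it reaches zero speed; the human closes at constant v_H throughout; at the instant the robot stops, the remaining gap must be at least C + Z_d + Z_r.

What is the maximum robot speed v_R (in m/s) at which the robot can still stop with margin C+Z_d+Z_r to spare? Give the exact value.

at the boundary: (5/12)·v² + (6/5)·v + (-97/60) = 0
  disc = (6/5)² − 4·(5/12)·(-97/60) = 3721/900 ; √disc = 61/30
  v_R = (−(6/5) + 61/30) / (2·(5/12)) = 1 m/s
check:
T_s = v_R/a_R = 1/(6/5) = 0.8333 s
reaction-phase robot travel = 1.0000·0.2000 = 0.2000 m
robot under decel: 1.0000²/(2·1.2000) = 0.4167 m
person approaches 1.2000·(0.2000+0.8333) = 1.2400 m
margins: 0.0400+0.0200+0.0800 = 0.1400 m
sum ≈ 0.2000+0.4167+1.2400+0.1400 ≈ 1.9967 m = S ✓

v_R_max = 1 m/s = 1.0000 m/s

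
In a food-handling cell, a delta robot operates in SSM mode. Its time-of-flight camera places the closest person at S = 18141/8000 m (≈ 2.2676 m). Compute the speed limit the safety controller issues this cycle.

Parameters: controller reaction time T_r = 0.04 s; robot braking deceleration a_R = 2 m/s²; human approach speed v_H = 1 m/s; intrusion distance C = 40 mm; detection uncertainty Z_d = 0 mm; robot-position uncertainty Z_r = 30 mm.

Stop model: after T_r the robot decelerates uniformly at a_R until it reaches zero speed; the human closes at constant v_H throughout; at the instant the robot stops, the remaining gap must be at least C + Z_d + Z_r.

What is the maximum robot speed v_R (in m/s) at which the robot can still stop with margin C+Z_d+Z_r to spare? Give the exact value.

v_R_max = 41/20 m/s = 2.0500 m/s

collect terms ⇒ (1/4)·v_R² + (27/50)·v_R + (-17261/8000) = 0
  disc = (27/50)² − 4·(1/4)·(-17261/8000) = 97969/40000 ; √disc = 313/200
  v_R = (−(27/50) + 313/200) / (2·(1/4)) = 41/20 m/s
check:
stop time T_s = (41/20)/2 = 1.0250 s
robot in T_r: 2.0500·0.0400 = 0.0820 m
robot covers 2.0500·1.0250 − ½·2.0000·1.0250² = 1.0506 m while stopping
human closes 1.0000·1.0650 = 1.0650 m
margins: 0.0400+0.0000+0.0300 = 0.0700 m
sum ≈ 0.0820+1.0506+1.0650+0.0700 ≈ 2.2676 m = S ✓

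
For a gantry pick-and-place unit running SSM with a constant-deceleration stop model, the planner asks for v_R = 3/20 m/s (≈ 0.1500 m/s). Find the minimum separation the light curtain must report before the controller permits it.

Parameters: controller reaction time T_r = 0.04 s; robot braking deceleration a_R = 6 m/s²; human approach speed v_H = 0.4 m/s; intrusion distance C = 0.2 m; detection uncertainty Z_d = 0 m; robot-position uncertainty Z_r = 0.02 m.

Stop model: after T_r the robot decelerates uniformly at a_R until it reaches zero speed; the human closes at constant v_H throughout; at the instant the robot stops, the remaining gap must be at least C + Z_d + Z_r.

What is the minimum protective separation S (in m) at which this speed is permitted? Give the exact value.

S_min = 2031/8000 m = 0.2539 m

stop time T_s = (3/20)/6 = 0.0250 s
reaction-phase robot travel = 0.1500·0.0400 = 0.0060 m
robot covers 0.1500·0.0250 − ½·6.0000·0.0250² = 0.0019 m while stopping
person approaches 0.4000·(0.0400+0.0250) = 0.0260 m
margins: 0.2000+0.0000+0.0200 = 0.2200 m
S_min ≈ 0.0060+0.0019+0.0260+0.2200  ⇒  S_min = 2031/8000 m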